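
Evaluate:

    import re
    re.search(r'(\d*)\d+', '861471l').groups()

('86147',)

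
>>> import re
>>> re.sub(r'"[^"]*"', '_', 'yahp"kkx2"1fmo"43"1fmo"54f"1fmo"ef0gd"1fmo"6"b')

'yahp_1fmo_1fmo_1fmo_1fmo_b'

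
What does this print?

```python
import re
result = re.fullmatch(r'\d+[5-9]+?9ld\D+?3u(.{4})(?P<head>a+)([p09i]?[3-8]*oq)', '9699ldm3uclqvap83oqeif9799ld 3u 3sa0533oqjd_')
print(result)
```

Pattern: one or more of a digit, then one or more of a character in [5-9] (lazy); then the literal '9ld', then one or more of a non-digit (lazy), then the literal '3u'; then exactly 4 of any character (captured); then one or more of a literal 'a' (captured as 'head'); then optionally one of [p09i], then zero or more of a character in [3-8], then the literal 'oq' (captured).
`re.fullmatch` is like wrapping the pattern in `^…$` (in single-line mode).
Here the string isn't matched end-to-end, so the call returns None.

None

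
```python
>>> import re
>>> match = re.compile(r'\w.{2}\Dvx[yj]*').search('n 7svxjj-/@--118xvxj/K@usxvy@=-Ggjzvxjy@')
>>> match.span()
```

(0, 8)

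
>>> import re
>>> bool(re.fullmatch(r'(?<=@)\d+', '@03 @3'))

False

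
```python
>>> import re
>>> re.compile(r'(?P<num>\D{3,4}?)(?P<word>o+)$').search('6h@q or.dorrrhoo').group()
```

'rrrhoo'

This matches 3 to 4 of a non-digit (lazy) (captured as 'num'); then one or more of a literal 'o' (captured as 'word'); then anchored at the end.
The match spans [10:16] → 'rrrhoo'.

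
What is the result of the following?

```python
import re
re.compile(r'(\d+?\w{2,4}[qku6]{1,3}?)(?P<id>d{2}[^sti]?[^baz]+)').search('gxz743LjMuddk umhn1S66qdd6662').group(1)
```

'743LjMu'

The match spans [3:29] → '743LjMuddk umhn1S66qdd6662'.
Captured: group 1 = '743LjMu', group 2 = 'ddk umhn1S66qdd6662'.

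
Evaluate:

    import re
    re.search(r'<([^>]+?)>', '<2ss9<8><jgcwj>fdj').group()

`re.search` scans for the first position where the pattern succeeds.
The match spans [0:8] → '<2ss9<8>'.
Captured: group 1 = '2ss9<8'.

'<2ss9<8>'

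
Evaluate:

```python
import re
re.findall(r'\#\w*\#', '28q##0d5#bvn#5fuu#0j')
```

No capturing groups, so `findall` returns the 2 full match strings.

['##', '#bvn#']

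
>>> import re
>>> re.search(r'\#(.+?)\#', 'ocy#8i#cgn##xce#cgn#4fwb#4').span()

A `+?`/`*?`/`{m,n}?` starts at its minimum and grows only as far as needed for what follows to match.
Unlike `match`, `search` isn't anchored — it looks for the pattern anywhere in the string.
The match spans [3:7] → '#8i#'.
Captured: group 1 = '8i'.

(3, 7)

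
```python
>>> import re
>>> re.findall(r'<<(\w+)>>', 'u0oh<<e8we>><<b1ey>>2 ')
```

['e8we', 'b1ey']

One capturing group, so `findall` returns just the captured substring from each match — 2 in all.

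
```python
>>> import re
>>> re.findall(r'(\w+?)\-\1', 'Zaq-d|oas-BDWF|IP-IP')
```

['IP']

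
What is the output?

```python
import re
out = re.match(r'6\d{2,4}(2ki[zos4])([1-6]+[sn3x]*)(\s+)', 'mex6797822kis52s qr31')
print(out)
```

`re.match` won't scan ahead — the pattern has to work from the very first character.
Here the pattern fails at index 0, so the call returns None.

None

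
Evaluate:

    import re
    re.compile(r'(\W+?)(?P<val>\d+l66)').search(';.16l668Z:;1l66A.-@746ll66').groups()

(';.', '16l66')

The pattern matches one or more of a non-word character (lazy) (captured); then one or more of a digit, then the literal 'l66' (captured as 'val').
Unlike `match`, `search` isn't anchored — it looks for the pattern anywhere in the string.
The match spans [0:7] → ';.16l66'.
Captured: group 1 = ';.', group 2 = '16l66'.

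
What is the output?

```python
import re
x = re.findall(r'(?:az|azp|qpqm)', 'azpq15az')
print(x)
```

['az', 'az']

Alternation isn't longest-match — the leftmost alternative that fits at this position is chosen.
No capturing groups, so `findall` returns the 2 full match strings.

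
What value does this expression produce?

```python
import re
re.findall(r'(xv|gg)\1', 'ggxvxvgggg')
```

`\1` is not a pattern — it's the concrete string captured by group 1, re-applied verbatim.
Walking the string: at [2:6] match 'xvxv', group 1 = 'xv'; at [6:10] match 'gggg', group 1 = 'gg'.
With a single group, `findall` returns only what that group captured — 2 items.

['xv', 'gg']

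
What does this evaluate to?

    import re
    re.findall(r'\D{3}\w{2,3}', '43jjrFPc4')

['jjrFPc']

The pattern matches exactly 3 of a non-digit; then 2 to 3 of a word character.
Scanning left to right: at [2:8] → 'jjrFPc'.
`findall` yields the raw match text (1 of them) because the pattern has no groups.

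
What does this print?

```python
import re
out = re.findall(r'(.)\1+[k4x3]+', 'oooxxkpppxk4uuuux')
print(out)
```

A backreference is literal: `\1` must see the identical characters the first group matched.
Because there's exactly one group, `findall` drops the full match and keeps group 1 from each hit.

['o', 'p', 'u']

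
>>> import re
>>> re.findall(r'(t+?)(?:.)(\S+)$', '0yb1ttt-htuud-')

This matches one or more of a literal 't' (lazy) (captured); then any character (non-capturing group); then one or more of a non-whitespace character (captured); then anchored at the end.
2 groups means the one result is a tuple of 2 captured strings — 1 here.

[('t', 't-htuud-')]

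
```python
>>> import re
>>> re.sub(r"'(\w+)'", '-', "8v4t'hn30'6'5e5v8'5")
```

`sub` substitutes '-' at each match site.

'8v4t-6-5'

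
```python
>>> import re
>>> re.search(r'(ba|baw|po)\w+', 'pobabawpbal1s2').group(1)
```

'po'

Unlike `match`, `search` isn't anchored — it looks for the pattern anywhere in the string.
The match spans [0:14] → 'pobabawpbal1s2'.
Captured: group 1 = 'po'.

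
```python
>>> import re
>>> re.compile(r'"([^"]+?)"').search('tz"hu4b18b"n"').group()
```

'"hu4b18b"'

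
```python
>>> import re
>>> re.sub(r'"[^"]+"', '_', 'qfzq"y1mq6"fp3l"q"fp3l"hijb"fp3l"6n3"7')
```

Each match is replaced by '_'.

'qfzq_fp3l_fp3l_fp3l_7'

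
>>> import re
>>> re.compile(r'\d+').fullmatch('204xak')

`fullmatch` succeeds only if the pattern covers the string from start to end.
Here there's no way to consume every character, so the call returns None.

None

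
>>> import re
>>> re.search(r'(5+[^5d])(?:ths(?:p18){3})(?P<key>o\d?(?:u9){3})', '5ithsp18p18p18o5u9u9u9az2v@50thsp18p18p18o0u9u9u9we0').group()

'5ithsp18p18p18o5u9u9u9'

The pattern matches one or more of a literal '5', then any character except [5d] (captured); then the literal 'ths', then the literal 'p18' repeated 3 times (non-capturing group); then the literal 'o', then optionally a digit, then the literal 'u9' repeated 3 times (captured as 'key').
The match spans [0:22] → '5ithsp18p18p18o5u9u9u9'.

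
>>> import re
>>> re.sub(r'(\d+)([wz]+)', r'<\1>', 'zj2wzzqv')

This matches one or more of a digit (captured); then one or more of one of [wz] (captured).
Matches: at [2:6] → '2wzz'.
The replacement refers to a captured group, so each match is rewritten using its own captured text.

'zj<2>qv'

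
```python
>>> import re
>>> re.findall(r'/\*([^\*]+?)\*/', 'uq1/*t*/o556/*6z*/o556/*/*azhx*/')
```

['t', '6z', 'azhx']

With a single group, `findall` returns only what that group captured — 3 items.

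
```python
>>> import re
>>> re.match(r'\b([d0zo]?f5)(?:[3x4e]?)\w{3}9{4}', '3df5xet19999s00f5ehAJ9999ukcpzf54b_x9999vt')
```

None

The pattern matches a word boundary (`\b`, zero-width); then optionally one of [d0zo], then the literal 'f5' (captured); then optionally one of [3x4e] (non-capturing group); then exactly 3 of a word character, then exactly 4 of the literal '9'.
With `match`, the pattern is implicitly anchored at the beginning.
Here position 0 doesn't satisfy it, so the call returns None.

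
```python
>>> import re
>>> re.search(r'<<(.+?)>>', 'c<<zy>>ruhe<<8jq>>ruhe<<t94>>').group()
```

`search` walks the string left to right and returns the first match it finds.
The match spans [1:7] → '<<zy>>'.
Captured: group 1 = 'zy'.

'<<zy>>'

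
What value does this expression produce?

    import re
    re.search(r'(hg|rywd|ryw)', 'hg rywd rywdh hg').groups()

('hg',)

`search` walks the string left to right and returns the first match it finds.
The match spans [0:2] → 'hg'.
Captured: group 1 = 'hg'.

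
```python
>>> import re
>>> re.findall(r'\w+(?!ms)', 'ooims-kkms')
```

['ooims', 'kkms']

Because the assertion is negative and zero-width, positions next to the forbidden text are skipped.
With no groups in the pattern, `findall` gives back each whole match — 2 here.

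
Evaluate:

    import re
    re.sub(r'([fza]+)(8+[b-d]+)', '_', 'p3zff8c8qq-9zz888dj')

Pattern: one or more of one of [fza] (captured); then one or more of the literal '8', then one or more of a character in [b-d] (captured).
Every occurrence is swapped for '_'.

'p3_8qq-9_j'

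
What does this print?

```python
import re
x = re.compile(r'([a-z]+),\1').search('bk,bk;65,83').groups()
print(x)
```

('bk',)

The match spans [0:5] → 'bk,bk'.
Captured: group 1 = 'bk'.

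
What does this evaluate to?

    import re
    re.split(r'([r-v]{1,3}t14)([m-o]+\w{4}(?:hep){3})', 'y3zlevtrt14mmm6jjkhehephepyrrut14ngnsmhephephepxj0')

['y3zlevtrt14mmm6jjkhehephepy', 'rrut14', 'ngnsmhephephep', 'xj0']

Pattern: 1 to 3 of a character in [r-v], then the literal 't14' (captured); then one or more of a character in [m-o], then exactly 4 of a word character, then the literal 'hep' repeated 3 times (captured).
Matches to split on: at [27:47] → 'rrut14ngnsmhephephep'.
With a capturing group present, the delimiter's captured portion is kept in the result list.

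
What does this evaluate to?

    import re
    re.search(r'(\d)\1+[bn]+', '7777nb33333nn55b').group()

'7777nb'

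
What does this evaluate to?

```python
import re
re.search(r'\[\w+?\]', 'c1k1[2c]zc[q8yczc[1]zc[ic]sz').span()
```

(4, 8)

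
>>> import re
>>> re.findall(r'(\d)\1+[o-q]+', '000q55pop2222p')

['0', '5', '2']

A backreference is literal: `\1` must see the identical characters the first group matched.
Matches: at [0:4] match '000q', group 1 = '0'; at [4:9] match '55pop', group 1 = '5'; at [9:14] match '2222p', group 1 = '2'.
`findall` collects group 1 from each match (3 total).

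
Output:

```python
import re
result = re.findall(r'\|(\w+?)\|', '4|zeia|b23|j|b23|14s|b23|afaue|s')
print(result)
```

['zeia', 'j', '14s', 'afaue']

Walking the string: at [1:7] match '|zeia|', group 1 = 'zeia'; at [10:13] match '|j|', group 1 = 'j'; at [16:21] match '|14s|', group 1 = '14s'; at [24:31] match '|afaue|', group 1 = 'afaue'.
With a single group, `findall` returns only what that group captured — 4 items.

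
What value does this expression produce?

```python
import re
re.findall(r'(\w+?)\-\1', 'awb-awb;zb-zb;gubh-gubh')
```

['awb', 'zb', 'gubh']

After group 1 captures some text, `\1` only succeeds where that same text appears again.
Walking the string: at [0:7] match 'awb-awb', group 1 = 'awb'; at [8:13] match 'zb-zb', group 1 = 'zb'; at [14:23] match 'gubh-gubh', group 1 = 'gubh'.
With a single group, `findall` returns only what that group captured — 3 items.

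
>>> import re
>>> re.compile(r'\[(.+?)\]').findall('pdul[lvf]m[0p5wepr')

Walking the string: at [4:9] match '[lvf]', group 1 = 'lvf'.
Because there's exactly one group, `findall` drops the full match and keeps group 1 from the one hit.

['lvf']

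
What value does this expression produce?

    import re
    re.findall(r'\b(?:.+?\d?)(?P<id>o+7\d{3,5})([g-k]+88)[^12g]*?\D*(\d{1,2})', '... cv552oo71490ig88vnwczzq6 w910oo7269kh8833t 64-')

This matches a word boundary (`\b`, zero-width); then one or more of any character (lazy), then optionally a digit (non-capturing group); then one or more of the literal 'o', then the literal '7', then 3 to 5 of a digit (captured as 'id'); then one or more of a character in [g-k], then the literal '88' (captured); then zero or more of any character except [12g] (lazy), then zero or more of a non-digit; then 1 to 2 of a digit (captured).
Scanning left to right: at [4:28] match 'cv552oo71490ig88vnwczzq6', groups = ('oo71490', 'ig88', '6'); at [28:45] match ' w910oo7269kh8833', groups = ('oo7269', 'kh88', '33').
With 3 capturing groups, `findall` returns a 3-tuple per match.

[('oo71490', 'ig88', '6'), ('oo7269', 'kh88', '33')]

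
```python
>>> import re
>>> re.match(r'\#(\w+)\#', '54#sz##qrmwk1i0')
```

`re.match` only tries the pattern at the start of the string.
Here position 0 doesn't satisfy it, so the call returns None.

None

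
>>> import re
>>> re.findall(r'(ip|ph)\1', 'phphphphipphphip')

['ph', 'ph', 'ph']

The backreference `\1` re-matches whatever the first group consumed, character for character.
Scanning left to right: at [0:4] match 'phph', group 1 = 'ph'; at [4:8] match 'phph', group 1 = 'ph'; at [10:14] match 'phph', group 1 = 'ph'.
One capturing group, so `findall` returns just the captured substring from each match — 3 in all.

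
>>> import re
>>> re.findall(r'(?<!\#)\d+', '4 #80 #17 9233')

['4', '0', '7', '9233']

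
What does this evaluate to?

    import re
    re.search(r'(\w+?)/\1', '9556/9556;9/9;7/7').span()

(0, 9)

The backreference `\1` re-matches whatever the first group consumed, character for character.
`re.search` scans for the first position where the pattern succeeds.
The match spans [0:9] → '9556/9556'.
Captured: group 1 = '9556'.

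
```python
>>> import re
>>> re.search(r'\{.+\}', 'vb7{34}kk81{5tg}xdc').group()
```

'{34}kk81{5tg}'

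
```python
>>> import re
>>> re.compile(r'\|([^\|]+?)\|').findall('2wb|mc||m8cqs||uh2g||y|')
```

['mc', 'm8cqs', 'uh2g', 'y']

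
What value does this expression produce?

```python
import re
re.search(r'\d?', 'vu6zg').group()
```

''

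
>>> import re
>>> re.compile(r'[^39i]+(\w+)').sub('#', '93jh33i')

This matches one or more of any character except [39i]; then one or more of a word character (captured).
Matches: at [2:7] → 'jh33i'.
Each match is replaced by '#'.

'93#'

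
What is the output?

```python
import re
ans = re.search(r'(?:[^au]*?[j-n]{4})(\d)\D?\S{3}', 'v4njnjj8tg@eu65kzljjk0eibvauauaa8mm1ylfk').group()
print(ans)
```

The pattern matches zero or more of any character except [au] (lazy), then exactly 4 of a character in [j-n] (non-capturing group); then a digit (captured); then optionally a non-digit, then exactly 3 of a non-whitespace character.
Unlike `match`, `search` isn't anchored — it looks for the pattern anywhere in the string.
The match spans [0:12] → 'v4njnjj8tg@e'.
Captured: group 1 = '8'.

v4njnjj8tg@e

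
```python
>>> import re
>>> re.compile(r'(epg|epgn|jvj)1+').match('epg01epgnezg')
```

None

`re.match` only tries the pattern at the start of the string.
Here the string doesn't start with a match, so the call returns None.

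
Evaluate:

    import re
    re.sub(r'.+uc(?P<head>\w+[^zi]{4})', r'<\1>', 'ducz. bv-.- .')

'<z. bv>-.- .'

Pattern: one or more of any character, then the literal 'uc'; then one or more of a word character, then exactly 4 of any character except [zi] (captured as 'head').
Matches: at [0:8] → 'ducz. bv'.
The replacement refers to a captured group, so each match is rewritten using its own captured text.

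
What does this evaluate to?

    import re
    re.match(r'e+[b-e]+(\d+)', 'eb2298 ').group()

'eb2298'

`re.match` won't scan ahead — the pattern has to work from the very first character.
The match spans [0:6] → 'eb2298'.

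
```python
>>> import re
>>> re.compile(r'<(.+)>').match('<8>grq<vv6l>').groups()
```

('8>grq<vv6l',)

`re.match` only tries the pattern at the start of the string.
The match spans [0:12] → '<8>grq<vv6l>'.
Captured: group 1 = '8>grq<vv6l'.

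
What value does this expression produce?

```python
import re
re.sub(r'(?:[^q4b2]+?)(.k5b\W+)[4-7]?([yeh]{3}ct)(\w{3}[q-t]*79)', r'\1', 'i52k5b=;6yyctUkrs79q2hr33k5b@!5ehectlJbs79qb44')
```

'i52k5b=;6yyctUkrs79q23k5b@!qb44'

Pattern: one or more of any character except [q4b2] (lazy) (non-capturing group); then any character, then the literal 'k5b', then one or more of a non-word character (captured); then optionally a character in [4-7]; then exactly 3 of one of [yeh], then the literal 'ct' (captured); then exactly 3 of a word character, then zero or more of a character in [q-t], then the literal '79' (captured).
Matches: at [21:42] → 'hr33k5b@!5ehectlJbs79'.
`\1` in the replacement pulls in group 1's text for each match.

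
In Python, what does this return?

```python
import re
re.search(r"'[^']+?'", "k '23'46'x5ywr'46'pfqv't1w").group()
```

"'23'"

Unlike `match`, `search` isn't anchored — it looks for the pattern anywhere in the string.
The match spans [2:6] → "'23'".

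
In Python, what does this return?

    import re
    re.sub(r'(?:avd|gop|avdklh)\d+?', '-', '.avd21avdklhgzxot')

'.-1avdklhgzxot'

Matches: at [1:5] → 'avd2'.
`sub` substitutes '-' at each match site.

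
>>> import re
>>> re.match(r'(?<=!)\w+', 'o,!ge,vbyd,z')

`re.match` only tries the pattern at the start of the string.
Here the string doesn't start with a match, so the call returns None.

None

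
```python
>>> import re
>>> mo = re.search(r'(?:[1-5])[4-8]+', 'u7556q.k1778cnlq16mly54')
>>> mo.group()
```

The match spans [2:5] → '556'.

'556'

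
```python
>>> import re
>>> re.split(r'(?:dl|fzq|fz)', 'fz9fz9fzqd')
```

['', '9', '9', 'd']

The regex engine tests alternatives in the order written; an earlier branch that matches wins even if a later one would match more.
Matches to split on: at [0:2] → 'fz'; at [3:5] → 'fz'; at [6:9] → 'fzq'.
`split` removes every match and returns the 4 fragments in between.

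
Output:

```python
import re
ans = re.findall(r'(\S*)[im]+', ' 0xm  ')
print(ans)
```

['0x']

The pattern matches zero or more of a non-whitespace character (captured); then one or more of one of [im].
Scanning left to right: at [1:4] match '0xm', group 1 = '0x'.
`findall` collects group 1 from the one match (1 total).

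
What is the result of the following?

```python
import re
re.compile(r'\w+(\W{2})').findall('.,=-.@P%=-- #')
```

With a single group, `findall` returns only what that group captured — 1 item.

['%=']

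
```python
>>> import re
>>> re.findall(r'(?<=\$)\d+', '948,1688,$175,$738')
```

Lookahead/lookbehind check context without consuming it, so the matched span excludes the asserted characters.
With no groups in the pattern, `findall` gives back each whole match — 2 here.

['175', '738']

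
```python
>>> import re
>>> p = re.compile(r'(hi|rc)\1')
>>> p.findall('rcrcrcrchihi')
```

['rc', 'rc', 'hi']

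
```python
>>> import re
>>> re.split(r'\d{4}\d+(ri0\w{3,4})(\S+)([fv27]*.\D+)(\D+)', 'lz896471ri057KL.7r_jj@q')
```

Because the pattern has a capturing group, `split` also inserts each captured text between the pieces.

['lz', 'ri057KL', '.7r_j', 'j@', 'q', '']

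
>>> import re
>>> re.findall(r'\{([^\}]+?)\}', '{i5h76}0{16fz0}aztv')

Walking the string: at [0:7] match '{i5h76}', group 1 = 'i5h76'; at [8:15] match '{16fz0}', group 1 = '16fz0'.
`findall` collects group 1 from each match (2 total).

['i5h76', '16fz0']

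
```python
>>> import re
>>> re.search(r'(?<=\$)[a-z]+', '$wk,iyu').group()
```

The lookaround is zero-width — it requires the adjacent text to match without consuming it, so the asserted text isn't part of the match.
Unlike `match`, `search` isn't anchored — it looks for the pattern anywhere in the string.
The match spans [1:3] → 'wk'.

'wk'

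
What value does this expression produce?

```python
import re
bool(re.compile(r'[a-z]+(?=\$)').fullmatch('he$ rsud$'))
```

False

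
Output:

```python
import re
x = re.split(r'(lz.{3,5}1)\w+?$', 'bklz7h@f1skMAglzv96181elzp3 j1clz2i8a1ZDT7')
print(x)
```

`re.split` interleaves the captured-group text with the surrounding fragments.

['bklz7h@f1skMAglzv96181e', 'lzp3 j1', '']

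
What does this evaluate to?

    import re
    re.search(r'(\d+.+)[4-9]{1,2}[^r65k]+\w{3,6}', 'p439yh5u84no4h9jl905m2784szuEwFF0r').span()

The pattern matches one or more of a digit, then one or more of any character (captured); then 1 to 2 of a character in [4-9]; then one or more of any character except [r65k], then 3 to 6 of a word character.
The match spans [1:34] → '439yh5u84no4h9jl905m2784szuEwFF0r'.

(1, 34)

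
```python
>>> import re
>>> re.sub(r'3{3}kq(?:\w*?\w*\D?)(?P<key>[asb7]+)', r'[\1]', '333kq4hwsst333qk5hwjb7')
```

This matches exactly 3 of a literal '3', then the literal 'kq'; then zero or more of a word character (lazy), then zero or more of a word character, then optionally a non-digit (non-capturing group); then one or more of one of [asb7] (captured as 'key').
Matches: at [0:22] → '333kq4hwsst333qk5hwjb7'.
The replacement refers to a captured group, so each match is rewritten using its own captured text.

'[7]'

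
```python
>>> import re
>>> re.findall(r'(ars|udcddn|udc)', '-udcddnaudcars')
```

['udcddn', 'udc', 'ars']

`|` is ordered: at each position the engine commits to the first alternative that works.
Matches: at [1:7] match 'udcddn', group 1 = 'udcddn'; at [8:11] match 'udc', group 1 = 'udc'; at [11:14] match 'ars', group 1 = 'ars'.
With a single group, `findall` returns only what that group captured — 3 items.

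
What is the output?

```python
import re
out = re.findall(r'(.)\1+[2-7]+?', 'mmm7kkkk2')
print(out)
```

['m', 'k']

A backreference is literal: `\1` must see the identical characters the first group matched.
Scanning left to right: at [0:4] match 'mmm7', group 1 = 'm'; at [4:9] match 'kkkk2', group 1 = 'k'.
Because there's exactly one group, `findall` drops the full match and keeps group 1 from each hit.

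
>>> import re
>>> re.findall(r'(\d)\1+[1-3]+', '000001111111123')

`\1` has to match the exact text group 1 already captured.
With a single group, `findall` returns only what that group captured — 1 item.

['0']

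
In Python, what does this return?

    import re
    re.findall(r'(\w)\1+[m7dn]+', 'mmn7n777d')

['m']

`\1` has to match the exact text group 1 already captured.
With a single group, `findall` returns only what that group captured — 1 item.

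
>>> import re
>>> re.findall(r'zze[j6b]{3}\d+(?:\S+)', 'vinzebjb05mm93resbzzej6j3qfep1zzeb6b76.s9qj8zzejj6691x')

['zzej6j3qfep1zzeb6b76.s9qj8zzejj6691x']

The pattern matches the literal 'zze', then exactly 3 of one of [j6b], then one or more of a digit; then one or more of a non-whitespace character (non-capturing group).
Scanning left to right: at [18:54] → 'zzej6j3qfep1zzeb6b76.s9qj8zzejj6691x'.
No capturing groups, so `findall` returns the 1 full match string.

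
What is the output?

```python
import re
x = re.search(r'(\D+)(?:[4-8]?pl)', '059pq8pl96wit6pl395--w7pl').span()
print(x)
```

(3, 8)

The pattern matches one or more of a non-digit (captured); then optionally a character in [4-8], then the literal 'pl' (non-capturing group).
`search` walks the string left to right and returns the first match it finds.
The match spans [3:8] → 'pq8pl'.
Captured: group 1 = 'pq'.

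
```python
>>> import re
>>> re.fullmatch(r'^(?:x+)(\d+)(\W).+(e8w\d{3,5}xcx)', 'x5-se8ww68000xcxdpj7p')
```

None

`fullmatch` succeeds only if the pattern covers the string from start to end.
Here the string isn't matched end-to-end, so the call returns None.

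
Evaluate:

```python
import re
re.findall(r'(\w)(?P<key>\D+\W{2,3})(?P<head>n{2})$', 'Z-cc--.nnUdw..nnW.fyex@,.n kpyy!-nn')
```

`findall` packs the 3 group values into a tuple for every match.

[('Z', '-cc--.nnUdw..nnW.fyex@,.n kpyy!-', 'nn')]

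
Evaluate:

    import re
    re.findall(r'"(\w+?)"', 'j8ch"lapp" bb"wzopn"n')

Scanning left to right: at [4:10] match '"lapp"', group 1 = 'lapp'; at [13:20] match '"wzopn"', group 1 = 'wzopn'.
`findall` collects group 1 from each match (2 total).

['lapp', 'wzopn']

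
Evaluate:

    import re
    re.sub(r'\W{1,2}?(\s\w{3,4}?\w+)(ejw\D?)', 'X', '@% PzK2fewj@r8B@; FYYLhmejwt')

'@% PzK2fewj@r8BX'

Pattern: 1 to 2 of a non-word character (lazy); then whitespace, then 3 to 4 of a word character (lazy), then one or more of a word character (captured); then the literal 'ejw', then optionally a non-digit (captured).
Matches: at [15:28] → '@; FYYLhmejwt'.
`sub` substitutes 'X' at each match site.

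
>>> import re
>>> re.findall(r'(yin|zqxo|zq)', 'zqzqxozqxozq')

['zq', 'zqxo', 'zqxo', 'zq']

`|` is ordered: at each position the engine commits to the first alternative that works.
One capturing group, so `findall` returns just the captured substring from each match — 4 in all.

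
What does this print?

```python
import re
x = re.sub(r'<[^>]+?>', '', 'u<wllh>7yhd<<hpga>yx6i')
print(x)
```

`sub` substitutes '' at each match site.

u7yhdyx6i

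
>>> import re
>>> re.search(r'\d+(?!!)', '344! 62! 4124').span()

The negative lookahead/lookbehind blocks any match where the forbidden context is present.
`re.search` scans for the first position where the pattern succeeds.
The match spans [0:2] → '34'.

(0, 2)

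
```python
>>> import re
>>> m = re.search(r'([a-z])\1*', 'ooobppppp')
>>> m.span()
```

A backreference is literal: `\1` must see the identical characters the first group matched.
Unlike `match`, `search` isn't anchored — it looks for the pattern anywhere in the string.
The match spans [0:3] → 'ooo'.
Captured: group 1 = 'o'.

(0, 3)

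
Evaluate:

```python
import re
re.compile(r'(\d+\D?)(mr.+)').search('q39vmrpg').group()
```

'39vmrpg'

Pattern: one or more of a digit, then optionally a non-digit (captured); then the literal 'mr', then one or more of any character (captured).
`search` walks the string left to right and returns the first match it finds.
The match spans [1:8] → '39vmrpg'.
Captured: group 1 = '39v', group 2 = 'mrpg'.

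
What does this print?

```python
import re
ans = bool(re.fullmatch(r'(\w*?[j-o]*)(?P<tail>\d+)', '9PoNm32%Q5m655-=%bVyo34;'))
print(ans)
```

False

`re.fullmatch` requires the pattern to consume the entire string.
Here the pattern can't cover the whole string, so the call returns None, and `bool(None)` is False.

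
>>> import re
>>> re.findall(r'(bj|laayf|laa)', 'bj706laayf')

['bj', 'laayf']

Alternation tries branches left to right and keeps the first one that lets the overall match succeed at that position.
Walking the string: at [0:2] match 'bj', group 1 = 'bj'; at [5:10] match 'laayf', group 1 = 'laayf'.
`findall` collects group 1 from each match (2 total).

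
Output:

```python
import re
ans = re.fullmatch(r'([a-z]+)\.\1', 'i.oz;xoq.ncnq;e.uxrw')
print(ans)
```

None

`\1` has to match the exact text group 1 already captured.
`re.fullmatch` requires the pattern to consume the entire string.
Here there's no way to consume every character, so the call returns None.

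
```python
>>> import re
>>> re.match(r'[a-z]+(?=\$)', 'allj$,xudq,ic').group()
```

`re.match` won't scan ahead — the pattern has to work from the very first character.
The match spans [0:4] → 'allj'.

'allj'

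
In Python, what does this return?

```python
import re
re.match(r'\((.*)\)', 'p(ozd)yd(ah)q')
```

`match` is anchored at position 0; if the pattern doesn't fit there, it returns None.
Here position 0 doesn't satisfy it, so the call returns None.

None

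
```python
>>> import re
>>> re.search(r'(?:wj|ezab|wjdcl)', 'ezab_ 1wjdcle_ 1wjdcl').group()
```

'ezab'

Unlike `match`, `search` isn't anchored — it looks for the pattern anywhere in the string.
The match spans [0:4] → 'ezab'.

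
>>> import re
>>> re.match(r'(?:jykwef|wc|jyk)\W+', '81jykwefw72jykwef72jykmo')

None

`re.match` won't scan ahead — the pattern has to work from the very first character.
Here position 0 doesn't satisfy it, so the call returns None.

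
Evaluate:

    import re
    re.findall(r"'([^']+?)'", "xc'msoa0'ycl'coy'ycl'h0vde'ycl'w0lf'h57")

['msoa0', 'coy', 'h0vde', 'w0lf']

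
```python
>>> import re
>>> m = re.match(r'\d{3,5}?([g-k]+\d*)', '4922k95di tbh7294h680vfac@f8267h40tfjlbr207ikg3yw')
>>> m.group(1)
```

'k95'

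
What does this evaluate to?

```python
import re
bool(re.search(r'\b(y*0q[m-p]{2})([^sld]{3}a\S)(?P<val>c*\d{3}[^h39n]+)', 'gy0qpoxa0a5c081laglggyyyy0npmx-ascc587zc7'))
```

The pattern matches a word boundary (`\b`, zero-width); then zero or more of a literal 'y', then the literal '0q', then exactly 2 of a character in [m-p] (captured); then exactly 3 of any character except [sld], then the literal 'a', then a non-whitespace character (captured); then zero or more of the literal 'c', then exactly 3 of a digit, then one or more of any character except [h39n] (captured as 'val').
`re.search` tries every starting position until one works.
Here no position works, so the call returns None, and `bool(None)` is False.

False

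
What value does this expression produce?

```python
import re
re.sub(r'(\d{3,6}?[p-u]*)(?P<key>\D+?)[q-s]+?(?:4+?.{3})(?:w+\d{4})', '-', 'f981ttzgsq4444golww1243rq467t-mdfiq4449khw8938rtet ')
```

'f-rq-rtet '

Each match is replaced by '-'.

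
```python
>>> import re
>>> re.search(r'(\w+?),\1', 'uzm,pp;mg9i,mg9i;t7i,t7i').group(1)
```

'mg9i'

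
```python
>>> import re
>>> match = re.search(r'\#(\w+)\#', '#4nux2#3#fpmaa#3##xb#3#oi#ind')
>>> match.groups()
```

('4nux2',)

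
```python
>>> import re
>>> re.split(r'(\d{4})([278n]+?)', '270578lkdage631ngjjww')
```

['', '2705', '7', '8lkdage631ngjjww']

The pattern matches exactly 4 of a digit (captured); then one or more of one of [278n] (lazy) (captured).
The `?` after the quantifier makes it lazy — it takes as little as possible before letting the rest of the pattern try.
Matches to split on: at [0:5] → '27057'.
The group in the pattern means `split` returns the separators' captures alongside the pieces.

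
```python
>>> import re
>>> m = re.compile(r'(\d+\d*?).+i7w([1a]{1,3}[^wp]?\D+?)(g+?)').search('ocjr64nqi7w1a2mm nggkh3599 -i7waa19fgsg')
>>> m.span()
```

The pattern matches one or more of a digit, then zero or more of a digit (lazy) (captured); then one or more of any character, then the literal 'i7w'; then 1 to 3 of one of [1a], then optionally any character except [wp], then one or more of a non-digit (lazy) (captured); then one or more of a literal 'g' (lazy) (captured).
`search` walks the string left to right and returns the first match it finds.
The match spans [4:37] → '64nqi7w1a2mm nggkh3599 -i7waa19fg'.
Captured: group 1 = '64', group 2 = 'aa19f', group 3 = 'g'.

(4, 37)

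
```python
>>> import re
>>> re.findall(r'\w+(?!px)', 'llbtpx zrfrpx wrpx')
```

['llbtpx', 'zrfrpx', 'wrpx']

Because the assertion is negative and zero-width, positions next to the forbidden text are skipped.
Matches: at [0:6] → 'llbtpx'; at [7:13] → 'zrfrpx'; at [14:18] → 'wrpx'.
`findall` yields the raw match text (3 of them) because the pattern has no groups.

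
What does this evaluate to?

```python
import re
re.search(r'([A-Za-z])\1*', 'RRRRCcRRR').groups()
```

('R',)

The backreference `\1` re-matches whatever the first group consumed, character for character.
`re.search` scans for the first position where the pattern succeeds.
The match spans [0:4] → 'RRRR'.
Captured: group 1 = 'R'.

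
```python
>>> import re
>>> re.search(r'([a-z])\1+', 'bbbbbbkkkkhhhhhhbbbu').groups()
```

('b',)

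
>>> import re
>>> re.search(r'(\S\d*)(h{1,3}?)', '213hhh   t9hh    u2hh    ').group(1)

'213'

The match spans [0:4] → '213h'.
Captured: group 1 = '213', group 2 = 'h'.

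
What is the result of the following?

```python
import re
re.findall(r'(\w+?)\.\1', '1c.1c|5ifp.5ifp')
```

After group 1 captures some text, `\1` only succeeds where that same text appears again.
One capturing group, so `findall` returns just the captured substring from each match — 2 in all.

['1c', '5ifp']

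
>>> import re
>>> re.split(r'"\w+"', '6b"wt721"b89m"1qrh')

['6b', 'b89m"1qrh']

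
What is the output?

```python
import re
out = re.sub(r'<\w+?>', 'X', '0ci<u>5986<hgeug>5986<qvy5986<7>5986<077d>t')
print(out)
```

0ciX5986X5986<qvy5986X5986Xt

Matches: at [3:6] → '<u>'; at [10:17] → '<hgeug>'; at [29:32] → '<7>'; at [36:42] → '<077d>'.
Every occurrence is swapped for 'X'.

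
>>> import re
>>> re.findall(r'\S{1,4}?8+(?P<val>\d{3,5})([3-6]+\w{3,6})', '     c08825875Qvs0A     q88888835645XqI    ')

2 groups means each result is a tuple of 2 captured strings — 2 here.

[('2587', '5Qvs0A'), ('3564', '5XqI')]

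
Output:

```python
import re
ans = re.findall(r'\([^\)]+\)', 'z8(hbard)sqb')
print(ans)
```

['(hbard)']

No capturing groups, so `findall` returns the 1 full match string.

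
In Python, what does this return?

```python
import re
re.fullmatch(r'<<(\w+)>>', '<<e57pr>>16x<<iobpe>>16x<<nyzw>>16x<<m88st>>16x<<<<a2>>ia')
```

For `fullmatch`, every character of the input must be accounted for by the pattern.
Here the pattern can't cover the whole string, so the call returns None.

None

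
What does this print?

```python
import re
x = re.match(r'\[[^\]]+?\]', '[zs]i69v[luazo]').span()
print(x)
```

With `match`, the pattern is implicitly anchored at the beginning.
The match spans [0:4] → '[zs]'.

(0, 4)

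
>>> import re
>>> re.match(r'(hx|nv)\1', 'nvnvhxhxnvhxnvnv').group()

`\1` is not a pattern — it's the concrete string captured by group 1, re-applied verbatim.
`re.match` only tries the pattern at the start of the string.
The match spans [0:4] → 'nvnv'.
Captured: group 1 = 'nv'.

'nvnv'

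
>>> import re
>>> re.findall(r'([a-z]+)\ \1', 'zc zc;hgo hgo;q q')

['zc', 'hgo', 'q']

A backreference is literal: `\1` must see the identical characters the first group matched.
With a single group, `findall` returns only what that group captured — 3 items.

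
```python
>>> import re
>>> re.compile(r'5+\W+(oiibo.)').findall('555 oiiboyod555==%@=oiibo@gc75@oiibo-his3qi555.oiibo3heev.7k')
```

The pattern matches one or more of a literal '5', then one or more of a non-word character; then the literal 'oi', then the literal 'ibo', then any character (captured).
`findall` collects group 1 from each match (4 total).

['oiiboy', 'oiibo@', 'oiibo-', 'oiibo3']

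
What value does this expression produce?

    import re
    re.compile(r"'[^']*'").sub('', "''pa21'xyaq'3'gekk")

"pa213'gekk"

Every occurrence is swapped for ''.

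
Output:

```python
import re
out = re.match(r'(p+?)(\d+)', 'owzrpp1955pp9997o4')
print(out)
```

Pattern: one or more of a literal 'p' (lazy) (captured); then one or more of a digit (captured).
`match` is anchored at position 0; if the pattern doesn't fit there, it returns None.
Here position 0 doesn't satisfy it, so the call returns None.

None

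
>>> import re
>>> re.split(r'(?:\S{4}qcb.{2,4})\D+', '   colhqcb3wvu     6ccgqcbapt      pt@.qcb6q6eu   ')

This matches exactly 4 of a non-whitespace character, then the literal 'qcb', then 2 to 4 of any character (non-capturing group); then one or more of a non-digit.
Matches to split on: at [3:19] → 'colhqcb3wvu     '; at [19:42] → '6ccgqcbapt      pt@.qcb'.
Splitting on the pattern gives 3 pieces.

['   ', '', '6q6eu   ']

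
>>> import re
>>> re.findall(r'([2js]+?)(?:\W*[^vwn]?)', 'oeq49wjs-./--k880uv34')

A `+?`/`*?`/`{m,n}?` starts at its minimum and grows only as far as needed for what follows to match.
Because there's exactly one group, `findall` drops the full match and keeps group 1 from the one hit.

['j']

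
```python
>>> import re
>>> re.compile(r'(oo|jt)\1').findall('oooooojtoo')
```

['oo']

`\1` has to match the exact text group 1 already captured.
Scanning left to right: at [0:4] match 'oooo', group 1 = 'oo'.
With a single group, `findall` returns only what that group captured — 1 item.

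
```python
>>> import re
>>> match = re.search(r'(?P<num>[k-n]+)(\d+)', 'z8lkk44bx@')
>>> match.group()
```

'lkk44'

This matches one or more of a character in [k-n] (captured as 'num'); then one or more of a digit (captured).
`re.search` tries every starting position until one works.
The match spans [2:7] → 'lkk44'.
Captured: group 1 = 'lkk', group 2 = '44'.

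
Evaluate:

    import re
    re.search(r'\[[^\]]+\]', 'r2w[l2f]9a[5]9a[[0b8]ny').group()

'[l2f]'

The match spans [3:8] → '[l2f]'.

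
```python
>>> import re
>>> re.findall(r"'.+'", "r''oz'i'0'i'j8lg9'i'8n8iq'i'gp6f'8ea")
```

["''oz'i'0'i'j8lg9'i'8n8iq'i'gp6f'"]

Scanning left to right: at [1:33] → "''oz'i'0'i'j8lg9'i'8n8iq'i'gp6f'".
With no groups in the pattern, `findall` gives back each whole match — 1 here.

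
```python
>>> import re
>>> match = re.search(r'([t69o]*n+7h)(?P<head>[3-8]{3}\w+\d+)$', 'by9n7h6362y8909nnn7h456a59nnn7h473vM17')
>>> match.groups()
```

('9n7h', '6362y8909nnn7h456a59nnn7h473vM17')

The match spans [2:38] → '9n7h6362y8909nnn7h456a59nnn7h473vM17'.
Captured: group 1 = '9n7h', group 2 = '6362y8909nnn7h456a59nnn7h473vM17'.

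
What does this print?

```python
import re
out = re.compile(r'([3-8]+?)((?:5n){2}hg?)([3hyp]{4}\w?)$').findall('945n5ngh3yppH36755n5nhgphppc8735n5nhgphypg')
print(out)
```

The pattern matches one or more of a character in [3-8] (lazy) (captured); then the literal '5n' repeated 2 times, then a literal 'h', then optionally the literal 'g' (captured); then exactly 4 of one of [3hyp], then optionally a word character (captured); then anchored at the end.
Scanning left to right: at [28:42] match '8735n5nhgphypg', groups = ('873', '5n5nhg', 'phypg').
With 3 capturing groups, `findall` returns a 3-tuple per match.

[('873', '5n5nhg', 'phypg')]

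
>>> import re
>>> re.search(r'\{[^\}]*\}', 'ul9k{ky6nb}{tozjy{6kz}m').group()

The match spans [4:11] → '{ky6nb}'.

'{ky6nb}'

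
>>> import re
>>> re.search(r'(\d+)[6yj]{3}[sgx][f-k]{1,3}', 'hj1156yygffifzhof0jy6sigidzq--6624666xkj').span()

(2, 12)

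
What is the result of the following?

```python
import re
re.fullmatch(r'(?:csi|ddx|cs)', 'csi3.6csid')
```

None

`fullmatch` succeeds only if the pattern covers the string from start to end.
Here the pattern can't cover the whole string, so the call returns None.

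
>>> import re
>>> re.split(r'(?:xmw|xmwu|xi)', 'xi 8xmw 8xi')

['', ' 8', ' 8', '']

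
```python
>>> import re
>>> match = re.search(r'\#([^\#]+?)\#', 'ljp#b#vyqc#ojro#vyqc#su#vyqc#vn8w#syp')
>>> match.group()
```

'#b#'

Unlike `match`, `search` isn't anchored — it looks for the pattern anywhere in the string.
The match spans [3:6] → '#b#'.
Captured: group 1 = 'b'.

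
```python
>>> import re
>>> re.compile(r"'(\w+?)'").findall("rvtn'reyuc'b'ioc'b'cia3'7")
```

['reyuc', 'ioc', 'cia3']

Matches: at [4:11] match "'reyuc'", group 1 = 'reyuc'; at [12:17] match "'ioc'", group 1 = 'ioc'; at [18:24] match "'cia3'", group 1 = 'cia3'.
Because there's exactly one group, `findall` drops the full match and keeps group 1 from each hit.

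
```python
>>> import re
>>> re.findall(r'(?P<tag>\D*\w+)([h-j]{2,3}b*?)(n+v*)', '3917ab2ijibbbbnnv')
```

The pattern matches zero or more of a non-digit, then one or more of a word character (captured as 'tag'); then 2 to 3 of a character in [h-j], then zero or more of the literal 'b' (lazy) (captured); then one or more of a literal 'n', then zero or more of a literal 'v' (captured).
Walking the string: at [0:17] match '3917ab2ijibbbbnnv', groups = ('3917ab2i', 'jibbbb', 'nnv').
3 groups means the one result is a tuple of 3 captured strings — 1 here.

[('3917ab2i', 'jibbbb', 'nnv')]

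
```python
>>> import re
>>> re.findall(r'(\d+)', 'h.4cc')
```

['4']

Pattern: one or more of a digit (captured).
Scanning left to right: at [2:3] match '4', group 1 = '4'.
With a single group, `findall` returns only what that group captured — 1 item.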